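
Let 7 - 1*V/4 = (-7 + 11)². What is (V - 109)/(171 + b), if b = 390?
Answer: -145/561 ≈ -0.25847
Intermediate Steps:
V = -36 (V = 28 - 4*(-7 + 11)² = 28 - 4*4² = 28 - 4*16 = 28 - 64 = -36)
(V - 109)/(171 + b) = (-36 - 109)/(171 + 390) = -145/561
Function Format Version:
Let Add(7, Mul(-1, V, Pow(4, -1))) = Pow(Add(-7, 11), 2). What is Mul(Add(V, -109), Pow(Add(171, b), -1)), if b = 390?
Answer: Rational(-145, 561) ≈ -0.25847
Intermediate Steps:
V = -36 (V = Add(28, Mul(-4, Pow(Add(-7, 11), 2))) = Add(28, Mul(-4, Pow(4, 2))) = Add(28, Mul(-4, 16)) = Add(28, -64) = -36)
Mul(Add(V, -109), Pow(Add(171, b), -1)) = Mul(Add(-36, -109), Pow(Add(171, 390), -1)) = Mul(-145, Pow(561, -1)) = Mul(-145, Rational(1, 561)) = Rational(-145, 561)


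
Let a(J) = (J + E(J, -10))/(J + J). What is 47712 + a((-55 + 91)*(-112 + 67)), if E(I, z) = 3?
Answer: 51529499/1080 ≈ 47713.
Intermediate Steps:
a(J) = (3 + J)/(2*J) (a(J) = (J + 3)/(J + J) = (3 + J)/((2*J)) = (3 + J)*(1/(2*J)) = (3 + J)/(2*J))
47712 + a((-55 + 91)*(-112 + 67)) = 47712 + (3 + (-55 + 91)*(-112 + 67))/(2*(((-55 + 91)*(-112 + 67)))) = 47712 + (3 + 36*(-45))/(2*((36*(-45)))) = 47712 + (½)*(3 - 1620)/(-1620) = 47712 + (½)*(-1/1620)*(-1617) = 47712 + 539/1080 = 51529499/1080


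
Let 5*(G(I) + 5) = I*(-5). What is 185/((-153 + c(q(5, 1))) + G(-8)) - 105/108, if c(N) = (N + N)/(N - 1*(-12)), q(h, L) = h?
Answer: -5053/2286 ≈ -2.2104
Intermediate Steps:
c(N) = 2*N/(12 + N) (c(N) = (2*N)/(N + 12) = (2*N)/(12 + N) = 2*N/(12 + N))
G(I) = -5 - I (G(I) = -5 + (I*(-5))/5 = -5 + (-5*I)/5 = -5 - I)
185/((-153 + c(q(5, 1))) + G(-8)) - 105/108 = 185/((-153 + 2*5/(12 + 5)) + (-5 - 1*(-8))) - 105/108 = 185/((-153 + 2*5/17) + (-5 + 8)) - 105*1/108 = 185/((-153 + 2*5*(1/17)) + 3) - 35/36 = 185/((-153 + 10/17) + 3) - 35/36 = 185/(-2591/17 + 3) - 35/36 = 185/(-2540/17) - 35/36 = 185*(-17/2540) - 35/36 = -629/508 - 35/36 = -5053/2286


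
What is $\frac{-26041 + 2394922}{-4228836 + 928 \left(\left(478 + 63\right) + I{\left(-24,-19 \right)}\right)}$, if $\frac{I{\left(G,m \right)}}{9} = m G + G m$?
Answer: $\frac{2368881}{3890236} \approx 0.60893$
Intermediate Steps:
$I{\left(G,m \right)} = 18 G m$ ($I{\left(G,m \right)} = 9 \left(m G + G m\right) = 9 \left(G m + G m\right) = 9 \cdot 2 G m = 18 G m$)
$\frac{-26041 + 2394922}{-4228836 + 928 \left(\left(478 + 63\right) + I{\left(-24,-19 \right)}\right)} = \frac{-26041 + 2394922}{-4228836 + 928 \left(\left(478 + 63\right) + 18 \left(-24\right) \left(-19\right)\right)} = \frac{2368881}{-4228836 + 928 \left(541 + 8208\right)} = \frac{2368881}{-4228836 + 928 \cdot 8749} = \frac{2368881}{-4228836 + 8119072} = \frac{2368881}{3890236}$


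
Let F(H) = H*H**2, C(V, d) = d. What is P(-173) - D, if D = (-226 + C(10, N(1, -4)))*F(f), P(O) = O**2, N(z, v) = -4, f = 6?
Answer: 79609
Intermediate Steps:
F(H) = H**3
D = -49680 (D = (-226 - 4)*6**3 = -230*216 = -49680)
P(-173) - D = (-173)**2 - 1*(-49680) = 29929 + 49680 = 79609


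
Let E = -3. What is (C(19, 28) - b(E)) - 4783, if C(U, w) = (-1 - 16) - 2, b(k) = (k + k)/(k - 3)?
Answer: -4803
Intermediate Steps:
b(k) = 2*k/(-3 + k) (b(k) = (2*k)/(-3 + k) = 2*k/(-3 + k))
C(U, w) = -19 (C(U, w) = -17 - 2 = -19)
(C(19, 28) - b(E)) - 4783 = (-19 - 2*(-3)/(-3 - 3)) - 4783 = (-19 - 2*(-3)/(-6)) - 4783 = (-19 - 2*(-3)*(-1)/6) - 4783 = (-19 - 1*1) - 4783 = (-19 - 1) - 4783 = -20 - 4783 = -4803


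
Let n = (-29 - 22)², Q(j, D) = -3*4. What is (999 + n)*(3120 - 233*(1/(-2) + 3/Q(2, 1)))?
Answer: 11861100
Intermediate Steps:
Q(j, D) = -12
n = 2601 (n = (-51)² = 2601)
(999 + n)*(3120 - 233*(1/(-2) + 3/Q(2, 1))) = (999 + 2601)*(3120 - 233*(1/(-2) + 3/(-12))) = 3600*(3120 - 233*(1*(-½) + 3*(-1/12))) = 3600*(3120 - 233*(-½ - ¼)) = 3600*(3120 - 233*(-¾)) = 3600*(3120 + 699/4) = 3600*(13179/4) = 11861100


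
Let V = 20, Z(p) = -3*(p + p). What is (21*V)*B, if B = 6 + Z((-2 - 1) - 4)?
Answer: 20160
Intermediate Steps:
Z(p) = -6*p
B = 48 (B = 6 - 6*((-2 - 1) - 4) = 6 - 6*(-3 - 4) = 6 - 6*(-7) = 6 + 42 = 48)
(21*V)*B = (21*20)*48 = 420*48 = 20160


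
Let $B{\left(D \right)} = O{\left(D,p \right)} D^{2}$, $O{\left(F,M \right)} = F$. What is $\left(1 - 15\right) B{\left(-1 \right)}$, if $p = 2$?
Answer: $14$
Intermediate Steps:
$B{\left(D \right)} = D^{3}$ ($B{\left(D \right)} = D D^{2} = D^{3}$)
$\left(1 - 15\right) B{\left(-1 \right)} = \left(1 - 15\right) \left(-1\right)^{3} = \left(-14\right) \left(-1\right) = 14$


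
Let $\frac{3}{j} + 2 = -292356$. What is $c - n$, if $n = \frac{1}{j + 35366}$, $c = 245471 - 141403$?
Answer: $\frac{1076014522553342}{10339533025} \approx 1.0407 \cdot 10^{5}$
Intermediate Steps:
$j = - \frac{3}{292358}$ ($j = \frac{3}{-2 - 292356} = \frac{3}{-292358} = 3 \left(- \frac{1}{292358}\right) = - \frac{3}{292358} \approx -1.0261 \cdot 10^{-5}$)
$c = 104068$
$n = \frac{292358}{10339533025}$ ($n = \frac{1}{- \frac{3}{292358} + 35366} = \frac{1}{\frac{10339533025}{292358}} = \frac{292358}{10339533025} \approx 2.8276 \cdot 10^{-5}$)
$c - n = 104068 - \frac{292358}{10339533025} = \frac{1076014522553342}{10339533025}$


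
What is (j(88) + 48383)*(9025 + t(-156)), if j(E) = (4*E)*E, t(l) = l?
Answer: 703834971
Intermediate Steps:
j(E) = 4*E²
(j(88) + 48383)*(9025 + t(-156)) = (4*88² + 48383)*(9025 - 156) = (4*7744 + 48383)*8869 = (30976 + 48383)*8869 = 79359*8869 = 703834971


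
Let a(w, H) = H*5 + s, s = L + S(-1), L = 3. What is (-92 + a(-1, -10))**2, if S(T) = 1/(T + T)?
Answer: 77841/4 ≈ 19460.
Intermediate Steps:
S(T) = 1/(2*T)
s = 5/2 (s = 3 + (1/2)/(-1) = 3 + (1/2)*(-1) = 3 - 1/2 = 5/2 ≈ 2.5000)
a(w, H) = 5/2 + 5*H (a(w, H) = H*5 + 5/2 = 5*H + 5/2 = 5/2 + 5*H)
(-92 + a(-1, -10))**2 = (-92 + (5/2 + 5*(-10)))**2 = (-92 + (5/2 - 50))**2 = (-92 - 95/2)**2 = (-279/2)**2 = 77841/4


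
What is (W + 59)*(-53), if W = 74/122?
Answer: -192708/61 ≈ -3159.1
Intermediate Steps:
W = 37/61 (W = 74*(1/122) = 37/61 ≈ 0.60656)
(W + 59)*(-53) = (37/61 + 59)*(-53) = (3636/61)*(-53) = -192708/61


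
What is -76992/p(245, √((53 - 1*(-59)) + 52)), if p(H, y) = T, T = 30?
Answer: -12832/5 ≈ -2566.4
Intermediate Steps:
p(H, y) = 30
-76992/p(245, √((53 - 1*(-59)) + 52)) = -76992/30 = -76992*1/30 = -12832/5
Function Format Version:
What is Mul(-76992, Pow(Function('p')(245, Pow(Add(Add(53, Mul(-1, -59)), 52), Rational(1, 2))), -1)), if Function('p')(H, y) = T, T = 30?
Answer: Rational(-12832, 5) ≈ -2566.4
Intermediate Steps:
Function('p')(H, y) = 30
Mul(-76992, Pow(Function('p')(245, Pow(Add(Add(53, Mul(-1, -59)), 52), Rational(1, 2))), -1)) = Mul(-76992, Pow(30, -1)) = Mul(-76992, Rational(1, 30)) = Rational(-12832, 5)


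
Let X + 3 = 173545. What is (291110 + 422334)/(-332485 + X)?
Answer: -713444/158943 ≈ -4.4887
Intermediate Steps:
X = 173542 (X = -3 + 173545 = 173542)
(291110 + 422334)/(-332485 + X) = (291110 + 422334)/(-332485 + 173542) = 713444/(-158943) = 713444*(-1/158943) = -713444/158943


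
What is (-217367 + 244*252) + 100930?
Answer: -54949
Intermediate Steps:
(-217367 + 244*252) + 100930 = (-217367 + 61488) + 100930 = -155879 + 100930 = -54949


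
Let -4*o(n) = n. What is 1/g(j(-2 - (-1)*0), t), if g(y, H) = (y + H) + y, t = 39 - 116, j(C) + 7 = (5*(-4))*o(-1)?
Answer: -1/101 ≈ -0.0099010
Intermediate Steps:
o(n) = -n/4
j(C) = -12 (j(C) = -7 + (5*(-4))*(-1/4*(-1)) = -7 - 20*1/4 = -7 - 5 = -12)
t = -77
g(y, H) = H + 2*y (g(y, H) = (H + y) + y = H + 2*y)
1/g(j(-2 - (-1)*0), t) = 1/(-77 + 2*(-12)) = 1/(-77 - 24) = 1/(-101) = -1/101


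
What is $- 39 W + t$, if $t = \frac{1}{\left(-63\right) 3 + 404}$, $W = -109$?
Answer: $\frac{913966}{215} \approx 4251.0$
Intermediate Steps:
$t = \frac{1}{215}$ ($t = \frac{1}{-189 + 404} = \frac{1}{215} \approx 0.0046512$)
$- 39 W + t = \left(-39\right) \left(-109\right) + \frac{1}{215} = 4251 + \frac{1}{215} = \frac{913966}{215}$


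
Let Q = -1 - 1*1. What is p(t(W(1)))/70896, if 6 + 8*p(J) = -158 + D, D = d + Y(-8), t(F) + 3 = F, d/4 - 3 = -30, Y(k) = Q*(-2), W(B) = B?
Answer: -67/141792 ≈ -0.00047252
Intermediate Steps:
Q = -2 (Q = -1 - 1 = -2)
Y(k) = 4 (Y(k) = -2*(-2) = 4)
d = -108 (d = 12 + 4*(-30) = 12 - 120 = -108)
t(F) = -3 + F
D = -104 (D = -108 + 4 = -104)
p(J) = -67/2 (p(J) = -¾ + (-158 - 104)/8 = -¾ + (⅛)*(-262) = -¾ - 131/4 = -67/2)
p(t(W(1)))/70896 = -67/2/70896 = -67/2*1/70896 = -67/141792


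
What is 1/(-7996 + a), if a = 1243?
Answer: -1/6753 ≈ -0.00014808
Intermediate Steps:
1/(-7996 + a) = 1/(-7996 + 1243) = 1/(-6753) = -1/6753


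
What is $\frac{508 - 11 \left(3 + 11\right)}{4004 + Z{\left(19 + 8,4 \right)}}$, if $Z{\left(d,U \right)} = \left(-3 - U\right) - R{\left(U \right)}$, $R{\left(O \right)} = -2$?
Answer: $\frac{118}{1333} \approx 0.088522$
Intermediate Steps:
$Z{\left(d,U \right)} = -1 - U$ ($Z{\left(d,U \right)} = \left(-3 - U\right) - -2 = \left(-3 - U\right) + 2 = -1 - U$)
$\frac{508 - 11 \left(3 + 11\right)}{4004 + Z{\left(19 + 8,4 \right)}} = \frac{508 - 11 \left(3 + 11\right)}{4004 - 5} = \frac{508 - 154}{4004 - 5} = \frac{354}{3999} = 354 \cdot \frac{1}{3999} = \frac{118}{1333}$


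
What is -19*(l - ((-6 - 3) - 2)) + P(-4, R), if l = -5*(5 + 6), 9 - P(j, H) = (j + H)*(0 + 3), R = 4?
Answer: 845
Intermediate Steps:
P(j, H) = 9 - 3*H - 3*j (P(j, H) = 9 - (j + H)*(0 + 3) = 9 - (H + j)*3 = 9 - (3*H + 3*j) = 9 + (-3*H - 3*j) = 9 - 3*H - 3*j)
l = -55 (l = -5*11 = -55)
-19*(l - ((-6 - 3) - 2)) + P(-4, R) = -19*(-55 - ((-6 - 3) - 2)) + (9 - 3*4 - 3*(-4)) = -19*(-55 - (-9 - 2)) + (9 - 12 + 12) = -19*(-55 - 1*(-11)) + 9 = -19*(-55 + 11) + 9 = -19*(-44) + 9 = 836 + 9 = 845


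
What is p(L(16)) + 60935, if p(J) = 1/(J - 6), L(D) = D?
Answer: 609351/10 ≈ 60935.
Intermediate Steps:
p(J) = 1/(-6 + J)
p(L(16)) + 60935 = 1/(-6 + 16) + 60935 = 1/10 + 60935 = 609351/10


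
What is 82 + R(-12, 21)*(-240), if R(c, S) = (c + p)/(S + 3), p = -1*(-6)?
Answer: 142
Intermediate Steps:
p = 6
R(c, S) = (6 + c)/(3 + S) (R(c, S) = (c + 6)/(S + 3) = (6 + c)/(3 + S))
82 + R(-12, 21)*(-240) = 82 + ((6 - 12)/(3 + 21))*(-240) = 82 + (-6/24)*(-240) = 82 + ((1/24)*(-6))*(-240) = 82 - 1/4*(-240) = 82 + 60 = 142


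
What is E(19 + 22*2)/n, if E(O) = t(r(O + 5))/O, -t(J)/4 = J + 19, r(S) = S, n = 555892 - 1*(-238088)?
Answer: -29/4168395 ≈ -6.9571e-6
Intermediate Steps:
n = 793980 (n = 555892 + 238088 = 793980)
t(J) = -76 - 4*J (t(J) = -4*(J + 19) = -4*(19 + J) = -76 - 4*J)
E(O) = (-96 - 4*O)/O (E(O) = (-76 - 4*(O + 5))/O = (-76 - 4*(5 + O))/O = (-76 + (-20 - 4*O))/O = (-96 - 4*O)/O)
E(19 + 22*2)/n = (-4 - 96/(19 + 22*2))/793980 = (-4 - 96/(19 + 44))*(1/793980) = (-4 - 96/63)*(1/793980) = (-4 - 96*1/63)*(1/793980) = (-4 - 32/21)*(1/793980) = -116/21*1/793980 = -29/4168395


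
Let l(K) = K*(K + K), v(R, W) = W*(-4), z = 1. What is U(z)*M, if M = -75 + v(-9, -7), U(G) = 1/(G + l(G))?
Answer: -47/3 ≈ -15.667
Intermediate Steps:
v(R, W) = -4*W
l(K) = 2*K² (l(K) = K*(2*K) = 2*K²)
U(G) = 1/(G + 2*G²)
M = -47 (M = -75 - 4*(-7) = -75 + 28 = -47)
U(z)*M = (1/(1*(1 + 2*1)))*(-47) = (1/(1 + 2))*(-47) = (1/3)*(-47) = (1*(⅓))*(-47) = (⅓)*(-47) = -47/3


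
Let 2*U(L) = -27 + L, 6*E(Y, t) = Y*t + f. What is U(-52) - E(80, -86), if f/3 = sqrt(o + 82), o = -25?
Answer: 6643/6 - sqrt(57)/2 ≈ 1103.4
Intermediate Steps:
f = 3*sqrt(57) (f = 3*sqrt(-25 + 82) = 3*sqrt(57) ≈ 22.650)
E(Y, t) = sqrt(57)/2 + Y*t/6 (E(Y, t) = (Y*t + 3*sqrt(57))/6 = (3*sqrt(57) + Y*t)/6 = sqrt(57)/2 + Y*t/6)
U(L) = -27/2 + L/2 (U(L) = (-27 + L)/2 = -27/2 + L/2)
U(-52) - E(80, -86) = (-27/2 + (1/2)*(-52)) - (sqrt(57)/2 + (1/6)*80*(-86)) = (-27/2 - 26) - (sqrt(57)/2 - 3440/3) = -79/2 - (-3440/3 + sqrt(57)/2) = -79/2 + (3440/3 - sqrt(57)/2) = 6643/6 - sqrt(57)/2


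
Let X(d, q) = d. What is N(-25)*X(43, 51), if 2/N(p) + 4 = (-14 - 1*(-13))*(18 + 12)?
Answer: -43/17 ≈ -2.5294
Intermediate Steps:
N(p) = -1/17 (N(p) = 2/(-4 + (-14 - 1*(-13))*(18 + 12)) = 2/(-4 + (-14 + 13)*30) = 2/(-4 - 1*30) = 2/(-4 - 30) = 2/(-34) = 2*(-1/34) = -1/17)
N(-25)*X(43, 51) = -1/17*43 = -43/17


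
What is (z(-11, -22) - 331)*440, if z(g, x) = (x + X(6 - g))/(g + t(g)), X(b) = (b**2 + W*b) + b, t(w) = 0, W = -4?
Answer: -154280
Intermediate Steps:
X(b) = b**2 - 3*b (X(b) = (b**2 - 4*b) + b = b**2 - 3*b)
z(g, x) = (x + (3 - g)*(6 - g))/g (z(g, x) = (x + (6 - g)*(-3 + (6 - g)))/(g + 0) = (x + (6 - g)*(3 - g))/g = (x + (3 - g)*(6 - g))/g)
(z(-11, -22) - 331)*440 = ((-22 + (-6 - 11)*(-3 - 11))/(-11) - 331)*440 = (-(-22 - 17*(-14))/11 - 331)*440 = (-(-22 + 238)/11 - 331)*440 = (-1/11*216 - 331)*440 = (-216/11 - 331)*440 = -3857/11*440 = -154280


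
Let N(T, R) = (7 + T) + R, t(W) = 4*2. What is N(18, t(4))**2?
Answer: 1089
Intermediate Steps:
t(W) = 8
N(T, R) = 7 + R + T
N(18, t(4))**2 = (7 + 8 + 18)**2 = 33**2 = 1089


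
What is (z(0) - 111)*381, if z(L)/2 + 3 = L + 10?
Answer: -36957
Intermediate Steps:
z(L) = 14 + 2*L (z(L) = -6 + 2*(L + 10) = -6 + 2*(10 + L) = -6 + (20 + 2*L) = 14 + 2*L)
(z(0) - 111)*381 = ((14 + 2*0) - 111)*381 = ((14 + 0) - 111)*381 = (14 - 111)*381 = -97*381 = -36957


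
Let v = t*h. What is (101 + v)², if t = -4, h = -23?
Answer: 37249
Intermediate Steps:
v = 92 (v = -4*(-23) = 92)
(101 + v)² = (101 + 92)² = 193² = 37249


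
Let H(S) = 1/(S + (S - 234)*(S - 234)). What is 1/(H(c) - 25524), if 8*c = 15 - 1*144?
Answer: -4002969/102171780692 ≈ -3.9179e-5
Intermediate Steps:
c = -129/8 (c = (15 - 1*144)/8 = (15 - 144)/8 = (⅛)*(-129) = -129/8 ≈ -16.125)
H(S) = 1/(S + (-234 + S)²) (H(S) = 1/(S + (-234 + S)*(-234 + S)) = 1/(S + (-234 + S)²))
1/(H(c) - 25524) = 1/(1/(-129/8 + (-234 - 129/8)²) - 25524) = 1/(1/(-129/8 + (-2001/8)²) - 25524) = 1/(1/(-129/8 + 4004001/64) - 25524) = 1/(1/(4002969/64) - 25524) = 1/(64/4002969 - 25524) = 1/(-102171780692/4002969) = -4002969/102171780692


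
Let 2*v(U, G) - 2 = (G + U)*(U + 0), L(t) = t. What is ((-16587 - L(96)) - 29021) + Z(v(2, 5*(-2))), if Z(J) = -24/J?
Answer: -319904/7 ≈ -45701.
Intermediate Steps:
v(U, G) = 1 + U*(G + U)/2 (v(U, G) = 1 + ((G + U)*(U + 0))/2 = 1 + ((G + U)*U)/2 = 1 + (U*(G + U))/2 = 1 + U*(G + U)/2)
((-16587 - L(96)) - 29021) + Z(v(2, 5*(-2))) = ((-16587 - 1*96) - 29021) - 24/(1 + (½)*2² + (½)*(5*(-2))*2) = ((-16587 - 96) - 29021) - 24/(1 + (½)*4 + (½)*(-10)*2) = (-16683 - 29021) - 24/(1 + 2 - 10) = -45704 - 24/(-7) = -45704 - 24*(-⅐) = -45704 + 24/7 = -319904/7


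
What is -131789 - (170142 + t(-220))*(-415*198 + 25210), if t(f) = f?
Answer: 9678625331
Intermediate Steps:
-131789 - (170142 + t(-220))*(-415*198 + 25210) = -131789 - (170142 - 220)*(-415*198 + 25210) = -131789 - 169922*(-82170 + 25210) = -131789 - 169922*(-56960) = -131789 - 1*(-9678757120) = -131789 + 9678757120 = 9678625331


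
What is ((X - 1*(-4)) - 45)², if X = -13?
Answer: 2916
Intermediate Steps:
((X - 1*(-4)) - 45)² = ((-13 - 1*(-4)) - 45)² = ((-13 + 4) - 45)² = (-9 - 45)² = (-54)² = 2916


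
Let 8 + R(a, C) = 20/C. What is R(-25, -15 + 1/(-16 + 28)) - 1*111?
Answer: -21541/179 ≈ -120.34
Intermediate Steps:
R(a, C) = -8 + 20/C
R(-25, -15 + 1/(-16 + 28)) - 1*111 = (-8 + 20/(-15 + 1/(-16 + 28))) - 1*111 = (-8 + 20/(-15 + 1/12)) - 111 = (-8 + 20/(-179/12)) - 111 = (-8 + 20*(-12/179)) - 111 = (-8 - 240/179) - 111 = -1672/179 - 111 = -21541/179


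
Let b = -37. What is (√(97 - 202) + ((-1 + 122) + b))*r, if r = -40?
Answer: -3360 - 40*I*√105 ≈ -3360.0 - 409.88*I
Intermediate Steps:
(√(97 - 202) + ((-1 + 122) + b))*r = (√(97 - 202) + ((-1 + 122) - 37))*(-40) = (√(-105) + (121 - 37))*(-40) = (I*√105 + 84)*(-40) = (84 + I*√105)*(-40) = -3360 - 40*I*√105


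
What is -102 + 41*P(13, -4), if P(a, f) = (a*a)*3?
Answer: 20685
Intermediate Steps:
P(a, f) = 3*a**2 (P(a, f) = a**2*3 = 3*a**2)
-102 + 41*P(13, -4) = -102 + 41*(3*13**2) = -102 + 41*(3*169) = -102 + 41*507 = -102 + 20787 = 20685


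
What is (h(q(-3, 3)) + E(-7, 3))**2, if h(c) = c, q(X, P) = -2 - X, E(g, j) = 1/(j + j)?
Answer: 49/36 ≈ 1.3611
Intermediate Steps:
E(g, j) = 1/(2*j)
(h(q(-3, 3)) + E(-7, 3))**2 = ((-2 - 1*(-3)) + (1/2)/3)**2 = ((-2 + 3) + (1/2)*(1/3))**2 = (1 + 1/6)**2 = (7/6)**2 = 49/36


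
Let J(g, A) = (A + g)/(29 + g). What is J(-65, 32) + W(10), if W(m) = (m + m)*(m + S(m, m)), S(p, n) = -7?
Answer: 731/12 ≈ 60.917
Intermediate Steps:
W(m) = 2*m*(-7 + m) (W(m) = (m + m)*(m - 7) = (2*m)*(-7 + m) = 2*m*(-7 + m))
J(g, A) = (A + g)/(29 + g)
J(-65, 32) + W(10) = (32 - 65)/(29 - 65) + 2*10*(-7 + 10) = -33/(-36) + 2*10*3 = -1/36*(-33) + 60 = 11/12 + 60 = 731/12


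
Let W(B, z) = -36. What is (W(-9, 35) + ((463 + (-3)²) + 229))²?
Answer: 442225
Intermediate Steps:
(W(-9, 35) + ((463 + (-3)²) + 229))² = (-36 + ((463 + (-3)²) + 229))² = (-36 + ((463 + 9) + 229))² = (-36 + (472 + 229))² = (-36 + 701)² = 665² = 442225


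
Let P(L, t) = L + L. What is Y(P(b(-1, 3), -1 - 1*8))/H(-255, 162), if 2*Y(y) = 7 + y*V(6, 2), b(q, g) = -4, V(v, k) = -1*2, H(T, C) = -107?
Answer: -23/214 ≈ -0.10748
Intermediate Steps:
V(v, k) = -2
P(L, t) = 2*L
Y(y) = 7/2 - y (Y(y) = (7 + y*(-2))/2 = (7 - 2*y)/2 = 7/2 - y)
Y(P(b(-1, 3), -1 - 1*8))/H(-255, 162) = (7/2 - 2*(-4))/(-107) = (7/2 - 1*(-8))*(-1/107) = (7/2 + 8)*(-1/107) = (23/2)*(-1/107) = -23/214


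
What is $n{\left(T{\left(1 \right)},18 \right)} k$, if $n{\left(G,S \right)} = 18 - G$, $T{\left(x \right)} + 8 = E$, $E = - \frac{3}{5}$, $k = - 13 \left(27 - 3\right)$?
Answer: $- \frac{41496}{5} \approx -8299.2$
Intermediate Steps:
$k = -312$ ($k = \left(-13\right) 24 = -312$)
$E = - \frac{3}{5}$ ($E = \left(-3\right) \frac{1}{5} = - \frac{3}{5} \approx -0.6$)
$T{\left(x \right)} = - \frac{43}{5}$ ($T{\left(x \right)} = -8 - \frac{3}{5} = - \frac{43}{5}$)
$n{\left(T{\left(1 \right)},18 \right)} k = \left(18 - - \frac{43}{5}\right) \left(-312\right) = \left(18 + \frac{43}{5}\right) \left(-312\right) = \frac{133}{5} \left(-312\right) = - \frac{41496}{5}$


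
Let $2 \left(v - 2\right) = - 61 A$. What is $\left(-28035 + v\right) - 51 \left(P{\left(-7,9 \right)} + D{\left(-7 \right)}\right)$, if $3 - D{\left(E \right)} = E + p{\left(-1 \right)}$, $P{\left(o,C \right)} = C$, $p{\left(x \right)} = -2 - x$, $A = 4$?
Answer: $-29175$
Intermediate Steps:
$D{\left(E \right)} = 4 - E$ ($D{\left(E \right)} = 3 - \left(E - 1\right) = 3 - \left(-1 + E\right) = 4 - E$)
$v = -120$ ($v = 2 + \frac{\left(-61\right) 4}{2} = 2 + \frac{1}{2} \left(-244\right) = 2 - 122 = -120$)
$\left(-28035 + v\right) - 51 \left(P{\left(-7,9 \right)} + D{\left(-7 \right)}\right) = \left(-28035 - 120\right) - 51 \left(9 + \left(4 - -7\right)\right) = -28155 - 51 \left(9 + \left(4 + 7\right)\right) = -28155 - 51 \left(9 + 11\right) = -28155 - 1020 = -29175$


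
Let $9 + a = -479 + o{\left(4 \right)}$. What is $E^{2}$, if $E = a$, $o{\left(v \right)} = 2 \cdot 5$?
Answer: $228484$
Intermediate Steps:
$o{\left(v \right)} = 10$
$a = -478$ ($a = -9 + \left(-479 + 10\right) = -9 - 469 = -478$)
$E = -478$
$E^{2} = \left(-478\right)^{2} = 228484$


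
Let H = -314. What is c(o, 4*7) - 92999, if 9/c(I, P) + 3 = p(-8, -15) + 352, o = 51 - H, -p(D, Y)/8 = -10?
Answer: -13298854/143 ≈ -92999.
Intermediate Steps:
p(D, Y) = 80 (p(D, Y) = -8*(-10) = 80)
o = 365 (o = 51 - 1*(-314) = 51 + 314 = 365)
c(I, P) = 3/143 (c(I, P) = 9/(-3 + (80 + 352)) = 9/(-3 + 432) = 9/429 = 9*(1/429) = 3/143)
c(o, 4*7) - 92999 = 3/143 - 92999 = -13298854/143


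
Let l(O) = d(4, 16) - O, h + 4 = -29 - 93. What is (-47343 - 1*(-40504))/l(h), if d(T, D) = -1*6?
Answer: -6839/120 ≈ -56.992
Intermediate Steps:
d(T, D) = -6
h = -126 (h = -4 + (-29 - 93) = -4 - 122 = -126)
l(O) = -6 - O
(-47343 - 1*(-40504))/l(h) = (-47343 - 1*(-40504))/(-6 - 1*(-126)) = (-47343 + 40504)/(-6 + 126) = -6839/120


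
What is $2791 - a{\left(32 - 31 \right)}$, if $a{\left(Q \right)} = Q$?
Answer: $2790$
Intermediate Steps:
$2791 - a{\left(32 - 31 \right)} = 2791 - \left(32 - 31\right) = 2791 - 1 = 2790$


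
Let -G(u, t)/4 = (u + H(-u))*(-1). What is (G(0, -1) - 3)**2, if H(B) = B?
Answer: 9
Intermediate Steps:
G(u, t) = 0 (G(u, t) = -4*(u - u)*(-1) = -0*(-1) = -4*0 = 0)
(G(0, -1) - 3)**2 = (0 - 3)**2 = (-3)**2 = 9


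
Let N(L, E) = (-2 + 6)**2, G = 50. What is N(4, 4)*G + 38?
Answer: 838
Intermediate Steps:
N(L, E) = 16 (N(L, E) = 4**2 = 16)
N(4, 4)*G + 38 = 16*50 + 38 = 800 + 38 = 838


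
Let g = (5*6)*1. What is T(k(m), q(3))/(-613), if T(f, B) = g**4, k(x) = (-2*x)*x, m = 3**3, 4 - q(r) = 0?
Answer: -810000/613 ≈ -1321.4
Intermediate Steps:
q(r) = 4 (q(r) = 4 - 1*0 = 4 + 0 = 4)
m = 27
g = 30 (g = 30*1 = 30)
k(x) = -2*x**2
T(f, B) = 810000 (T(f, B) = 30**4 = 810000)
T(k(m), q(3))/(-613) = 810000/(-613) = 810000*(-1/613) = -810000/613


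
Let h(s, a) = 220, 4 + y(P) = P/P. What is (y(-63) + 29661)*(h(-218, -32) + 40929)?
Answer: 1220397042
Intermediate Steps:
y(P) = -3 (y(P) = -4 + P/P = -4 + 1 = -3)
(y(-63) + 29661)*(h(-218, -32) + 40929) = (-3 + 29661)*(220 + 40929) = 29658*41149 = 1220397042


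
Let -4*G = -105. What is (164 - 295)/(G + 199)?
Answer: -524/901 ≈ -0.58158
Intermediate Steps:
G = 105/4 (G = -1/4*(-105) = 105/4 ≈ 26.250)
(164 - 295)/(G + 199) = (164 - 295)/(105/4 + 199) = -131/901/4 = -131*4/901 = -524/901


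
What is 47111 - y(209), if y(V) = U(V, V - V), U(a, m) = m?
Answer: 47111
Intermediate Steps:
y(V) = 0 (y(V) = V - V = 0)
47111 - y(209) = 47111 - 1*0 = 47111 + 0 = 47111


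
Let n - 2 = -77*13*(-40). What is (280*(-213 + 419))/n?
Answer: 28840/20021 ≈ 1.4405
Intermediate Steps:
n = 40042 (n = 2 - 77*13*(-40) = 2 - 1001*(-40) = 2 + 40040 = 40042)
(280*(-213 + 419))/n = (280*(-213 + 419))/40042 = (280*206)*(1/40042) = 57680*(1/40042) = 28840/20021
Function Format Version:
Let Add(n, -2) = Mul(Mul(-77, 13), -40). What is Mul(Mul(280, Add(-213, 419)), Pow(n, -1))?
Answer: Rational(28840, 20021) ≈ 1.4405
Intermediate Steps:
n = 40042 (n = Add(2, Mul(Mul(-77, 13), -40)) = Add(2, Mul(-1001, -40)) = Add(2, 40040) = 40042)
Mul(Mul(280, Add(-213, 419)), Pow(n, -1)) = Mul(Mul(280, Add(-213, 419)), Pow(40042, -1)) = Mul(Mul(280, 206), Rational(1, 40042)) = Mul(57680, Rational(1, 40042)) = Rational(28840, 20021)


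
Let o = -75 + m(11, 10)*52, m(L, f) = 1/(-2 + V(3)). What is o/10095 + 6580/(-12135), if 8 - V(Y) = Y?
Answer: -13424977/24500565 ≈ -0.54795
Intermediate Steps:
V(Y) = 8 - Y
m(L, f) = 1/3 (m(L, f) = 1/(-2 + (8 - 1*3)) = 1/(-2 + (8 - 3)) = 1/(-2 + 5) = 1/3)
o = -173/3 (o = -75 + (1/3)*52 = -75 + 52/3 = -173/3 ≈ -57.667)
o/10095 + 6580/(-12135) = -173/3/10095 + 6580/(-12135) = -173/3*1/10095 + 6580*(-1/12135) = -173/30285 - 1316/2427 = -13424977/24500565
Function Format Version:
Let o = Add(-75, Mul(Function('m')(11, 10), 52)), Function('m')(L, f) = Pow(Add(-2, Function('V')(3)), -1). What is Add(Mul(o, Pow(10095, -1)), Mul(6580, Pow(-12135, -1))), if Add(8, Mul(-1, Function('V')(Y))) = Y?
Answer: Rational(-13424977, 24500565) ≈ -0.54795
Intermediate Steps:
Function('V')(Y) = Add(8, Mul(-1, Y))
Function('m')(L, f) = Rational(1, 3) (Function('m')(L, f) = Pow(Add(-2, Add(8, Mul(-1, 3))), -1) = Pow(Add(-2, Add(8, -3)), -1) = Pow(Add(-2, 5), -1) = Pow(3, -1) = Rational(1, 3))
o = Rational(-173, 3) (o = Add(-75, Mul(Rational(1, 3), 52)) = Add(-75, Rational(52, 3)) = Rational(-173, 3) ≈ -57.667)
Add(Mul(o, Pow(10095, -1)), Mul(6580, Pow(-12135, -1))) = Add(Mul(Rational(-173, 3), Pow(10095, -1)), Mul(6580, Pow(-12135, -1))) = Add(Mul(Rational(-173, 3), Rational(1, 10095)), Mul(6580, Rational(-1, 12135))) = Add(Rational(-173, 30285), Rational(-1316, 2427)) = Rational(-13424977, 24500565)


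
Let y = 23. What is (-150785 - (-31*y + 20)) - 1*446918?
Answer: -597010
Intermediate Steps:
(-150785 - (-31*y + 20)) - 1*446918 = (-150785 - (-31*23 + 20)) - 1*446918 = (-150785 - (-713 + 20)) - 446918 = (-150785 - 1*(-693)) - 446918 = (-150785 + 693) - 446918 = -150092 - 446918 = -597010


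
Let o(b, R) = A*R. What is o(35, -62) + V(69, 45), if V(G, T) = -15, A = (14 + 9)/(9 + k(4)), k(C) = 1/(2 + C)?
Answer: -9381/55 ≈ -170.56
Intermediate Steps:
A = 138/55 (A = (14 + 9)/(9 + 1/(2 + 4)) = 23/(9 + 1/6) = 23/(9 + ⅙) = 23/(55/6) = 23*(6/55) = 138/55 ≈ 2.5091)
o(b, R) = 138*R/55
o(35, -62) + V(69, 45) = (138/55)*(-62) - 15 = -8556/55 - 15 = -9381/55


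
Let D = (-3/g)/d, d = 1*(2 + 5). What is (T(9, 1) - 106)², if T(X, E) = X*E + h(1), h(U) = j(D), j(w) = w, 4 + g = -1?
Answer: 11505664/1225 ≈ 9392.4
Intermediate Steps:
g = -5 (g = -4 - 1 = -5)
d = 7 (d = 1*7 = 7)
D = 3/35 (D = -3/(-5)/7 = -3*(-⅕)*(⅐) = (⅗)*(⅐) = 3/35 ≈ 0.085714)
h(U) = 3/35
T(X, E) = 3/35 + E*X (T(X, E) = X*E + 3/35 = E*X + 3/35 = 3/35 + E*X)
(T(9, 1) - 106)² = ((3/35 + 1*9) - 106)² = ((3/35 + 9) - 106)² = (318/35 - 106)² = (-3392/35)² = 11505664/1225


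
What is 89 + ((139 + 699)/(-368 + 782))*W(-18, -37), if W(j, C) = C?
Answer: 2920/207 ≈ 14.106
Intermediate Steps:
89 + ((139 + 699)/(-368 + 782))*W(-18, -37) = 89 + ((139 + 699)/(-368 + 782))*(-37) = 89 + (838/414)*(-37) = 89 + (838*(1/414))*(-37) = 89 + (419/207)*(-37) = 89 - 15503/207 = 2920/207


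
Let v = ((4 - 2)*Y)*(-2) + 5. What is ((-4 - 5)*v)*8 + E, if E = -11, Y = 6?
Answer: 1357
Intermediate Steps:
v = -19 (v = ((4 - 2)*6)*(-2) + 5 = (2*6)*(-2) + 5 = 12*(-2) + 5 = -24 + 5 = -19)
((-4 - 5)*v)*8 + E = ((-4 - 5)*(-19))*8 - 11 = -9*(-19)*8 - 11 = 171*8 - 11 = 1368 - 11 = 1357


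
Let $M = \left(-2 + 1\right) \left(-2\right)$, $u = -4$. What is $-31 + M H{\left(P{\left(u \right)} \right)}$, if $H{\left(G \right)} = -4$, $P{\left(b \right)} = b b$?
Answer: $-39$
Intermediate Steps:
$P{\left(b \right)} = b^{2}$
$M = 2$ ($M = \left(-1\right) \left(-2\right) = 2$)
$-31 + M H{\left(P{\left(u \right)} \right)} = -31 + 2 \left(-4\right) = -31 - 8 = -39$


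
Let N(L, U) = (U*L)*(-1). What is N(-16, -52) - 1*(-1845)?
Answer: 1013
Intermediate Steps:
N(L, U) = -L*U (N(L, U) = (L*U)*(-1) = -L*U)
N(-16, -52) - 1*(-1845) = -1*(-16)*(-52) - 1*(-1845) = -832 + 1845 = 1013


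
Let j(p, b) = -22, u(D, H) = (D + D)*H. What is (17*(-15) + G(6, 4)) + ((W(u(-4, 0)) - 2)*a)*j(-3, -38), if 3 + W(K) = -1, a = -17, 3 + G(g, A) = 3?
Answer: -2499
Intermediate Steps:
G(g, A) = 0 (G(g, A) = -3 + 3 = 0)
u(D, H) = 2*D*H (u(D, H) = (2*D)*H = 2*D*H)
W(K) = -4 (W(K) = -3 - 1 = -4)
(17*(-15) + G(6, 4)) + ((W(u(-4, 0)) - 2)*a)*j(-3, -38) = (17*(-15) + 0) + ((-4 - 2)*(-17))*(-22) = (-255 + 0) - 6*(-17)*(-22) = -255 + 102*(-22) = -255 - 2244 = -2499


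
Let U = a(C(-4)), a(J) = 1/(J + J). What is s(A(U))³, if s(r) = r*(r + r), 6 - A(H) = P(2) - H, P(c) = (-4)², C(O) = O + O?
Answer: 17416274304961/2097152 ≈ 8.3047e+6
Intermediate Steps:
C(O) = 2*O
P(c) = 16
a(J) = 1/(2*J)
U = -1/16 (U = 1/(2*((2*(-4)))) = (½)/(-8) = (½)*(-⅛) = -1/16 ≈ -0.062500)
A(H) = -10 + H (A(H) = 6 - (16 - H) = 6 + (-16 + H) = -10 + H)
s(r) = 2*r² (s(r) = r*(2*r) = 2*r²)
s(A(U))³ = (2*(-10 - 1/16)²)³ = (2*(-161/16)²)³ = (2*(25921/256))³ = (25921/128)³ = 17416274304961/2097152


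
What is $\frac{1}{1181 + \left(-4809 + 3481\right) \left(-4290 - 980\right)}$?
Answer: $\frac{1}{6999741} \approx 1.4286 \cdot 10^{-7}$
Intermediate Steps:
$\frac{1}{1181 + \left(-4809 + 3481\right) \left(-4290 - 980\right)} = \frac{1}{1181 - -6998560} = \frac{1}{1181 + 6998560} = \frac{1}{6999741}$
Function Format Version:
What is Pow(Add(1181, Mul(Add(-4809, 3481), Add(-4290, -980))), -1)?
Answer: Rational(1, 6999741) ≈ 1.4286e-7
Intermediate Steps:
Pow(Add(1181, Mul(Add(-4809, 3481), Add(-4290, -980))), -1) = Pow(Add(1181, Mul(-1328, -5270)), -1) = Pow(Add(1181, 6998560), -1) = Pow(6999741, -1) = Rational(1, 6999741)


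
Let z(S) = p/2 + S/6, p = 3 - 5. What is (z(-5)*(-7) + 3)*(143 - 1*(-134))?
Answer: 26315/6 ≈ 4385.8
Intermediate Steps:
p = -2
z(S) = -1 + S/6 (z(S) = -2/2 + S/6 = -2*½ + S*(⅙) = -1 + S/6)
(z(-5)*(-7) + 3)*(143 - 1*(-134)) = ((-1 + (⅙)*(-5))*(-7) + 3)*(143 - 1*(-134)) = ((-1 - ⅚)*(-7) + 3)*(143 + 134) = (-11/6*(-7) + 3)*277 = (77/6 + 3)*277 = (95/6)*277 = 26315/6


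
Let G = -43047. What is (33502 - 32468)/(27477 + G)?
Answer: -517/7785 ≈ -0.066410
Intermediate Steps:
(33502 - 32468)/(27477 + G) = (33502 - 32468)/(27477 - 43047) = 1034/(-15570) = 1034*(-1/15570) = -517/7785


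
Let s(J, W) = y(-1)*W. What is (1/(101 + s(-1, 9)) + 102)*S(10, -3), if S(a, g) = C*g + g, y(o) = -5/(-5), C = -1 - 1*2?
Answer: 33663/55 ≈ 612.05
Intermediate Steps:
C = -3 (C = -1 - 2 = -3)
y(o) = 1 (y(o) = -5*(-1/5) = 1)
s(J, W) = W (s(J, W) = 1*W = W)
S(a, g) = -2*g (S(a, g) = -3*g + g = -2*g)
(1/(101 + s(-1, 9)) + 102)*S(10, -3) = (1/(101 + 9) + 102)*(-2*(-3)) = (1/110 + 102)*6 = (11221/110)*6 = 33663/55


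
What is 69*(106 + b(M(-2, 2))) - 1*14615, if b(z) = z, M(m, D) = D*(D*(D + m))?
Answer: -7301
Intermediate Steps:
M(m, D) = D²*(D + m)
69*(106 + b(M(-2, 2))) - 1*14615 = 69*(106 + 2²*(2 - 2)) - 1*14615 = 69*(106 + 4*0) - 14615 = 69*(106 + 0) - 14615 = 69*106 - 14615 = 7314 - 14615 = -7301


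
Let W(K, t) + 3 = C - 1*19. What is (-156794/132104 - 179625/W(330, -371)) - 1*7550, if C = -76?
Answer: -377703747/66052 ≈ -5718.3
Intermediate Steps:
W(K, t) = -98 (W(K, t) = -3 + (-76 - 1*19) = -3 + (-76 - 19) = -3 - 95 = -98)
(-156794/132104 - 179625/W(330, -371)) - 1*7550 = (-156794/132104 - 179625/(-98)) - 1*7550 = (-156794*1/132104 - 179625*(-1/98)) - 7550 = (-78397/66052 + 179625/98) - 7550 = 120988853/66052 - 7550 = -377703747/66052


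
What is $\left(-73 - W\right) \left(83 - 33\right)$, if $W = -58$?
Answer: $-750$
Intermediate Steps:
$\left(-73 - W\right) \left(83 - 33\right) = \left(-73 - -58\right) \left(83 - 33\right) = \left(-73 + 58\right) 50 = \left(-15\right) 50 = -750$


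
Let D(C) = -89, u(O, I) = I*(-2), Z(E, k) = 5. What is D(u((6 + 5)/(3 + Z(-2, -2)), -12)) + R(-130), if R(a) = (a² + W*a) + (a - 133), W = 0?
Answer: 16548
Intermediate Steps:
u(O, I) = -2*I
R(a) = -133 + a + a² (R(a) = (a² + 0*a) + (a - 133) = (a² + 0) + (-133 + a) = a² + (-133 + a) = -133 + a + a²)
D(u((6 + 5)/(3 + Z(-2, -2)), -12)) + R(-130) = -89 + (-133 - 130 + (-130)²) = -89 + (-133 - 130 + 16900) = -89 + 16637 = 16548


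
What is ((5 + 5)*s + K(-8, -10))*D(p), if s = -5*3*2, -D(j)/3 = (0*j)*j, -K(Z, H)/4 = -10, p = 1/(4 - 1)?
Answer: 0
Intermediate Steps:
p = ⅓ (p = 1/3 = ⅓ ≈ 0.33333)
K(Z, H) = 40 (K(Z, H) = -4*(-10) = 40)
D(j) = 0 (D(j) = -3*0*j*j = -0*j = -3*0 = 0)
s = -30 (s = -15*2 = -30)
((5 + 5)*s + K(-8, -10))*D(p) = ((5 + 5)*(-30) + 40)*0 = (10*(-30) + 40)*0 = (-300 + 40)*0 = -260*0 = 0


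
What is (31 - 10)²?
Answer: 441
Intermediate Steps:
(31 - 10)² = 21² = 441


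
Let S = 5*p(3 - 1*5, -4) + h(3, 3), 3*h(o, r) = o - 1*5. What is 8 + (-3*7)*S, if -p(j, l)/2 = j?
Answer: -398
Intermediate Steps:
p(j, l) = -2*j
h(o, r) = -5/3 + o/3 (h(o, r) = (o - 1*5)/3 = (o - 5)/3 = (-5 + o)/3 = -5/3 + o/3)
S = 58/3 (S = 5*(-2*(3 - 1*5)) + (-5/3 + (⅓)*3) = 5*(-2*(3 - 5)) + (-5/3 + 1) = 5*(-2*(-2)) - ⅔ = 5*4 - ⅔ = 20 - ⅔ = 58/3 ≈ 19.333)
8 + (-3*7)*S = 8 - 3*7*(58/3) = 8 - 21*58/3 = 8 - 406 = -398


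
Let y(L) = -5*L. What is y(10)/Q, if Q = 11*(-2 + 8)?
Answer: -25/33 ≈ -0.75758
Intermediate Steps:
Q = 66 (Q = 11*6 = 66)
y(10)/Q = -5*10/66 = -50*1/66 = -25/33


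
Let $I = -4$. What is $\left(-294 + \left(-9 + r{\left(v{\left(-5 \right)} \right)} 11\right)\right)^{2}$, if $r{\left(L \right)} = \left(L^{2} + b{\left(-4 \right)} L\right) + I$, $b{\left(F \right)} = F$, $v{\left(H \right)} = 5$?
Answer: $85264$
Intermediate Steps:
$r{\left(L \right)} = -4 + L^{2} - 4 L$ ($r{\left(L \right)} = \left(L^{2} - 4 L\right) - 4 = -4 + L^{2} - 4 L$)
$\left(-294 + \left(-9 + r{\left(v{\left(-5 \right)} \right)} 11\right)\right)^{2} = \left(-294 - \left(9 - \left(-4 + 5^{2} - 20\right) 11\right)\right)^{2} = \left(-294 - \left(9 - \left(-4 + 25 - 20\right) 11\right)\right)^{2} = \left(-294 + \left(-9 + 1 \cdot 11\right)\right)^{2} = \left(-294 + \left(-9 + 11\right)\right)^{2} = \left(-294 + 2\right)^{2} = \left(-292\right)^{2} = 85264$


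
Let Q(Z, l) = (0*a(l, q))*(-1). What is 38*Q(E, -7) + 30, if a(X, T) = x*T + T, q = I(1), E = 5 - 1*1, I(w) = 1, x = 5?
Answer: 30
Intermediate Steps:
E = 4 (E = 5 - 1 = 4)
q = 1
a(X, T) = 6*T (a(X, T) = 5*T + T = 6*T)
Q(Z, l) = 0 (Q(Z, l) = (0*(6*1))*(-1) = (0*6)*(-1) = 0*(-1) = 0)
38*Q(E, -7) + 30 = 38*0 + 30 = 0 + 30 = 30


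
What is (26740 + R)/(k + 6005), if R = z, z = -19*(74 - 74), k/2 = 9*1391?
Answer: 26740/31043 ≈ 0.86139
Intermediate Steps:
k = 25038 (k = 2*(9*1391) = 2*12519 = 25038)
z = 0 (z = -19*0 = 0)
R = 0
(26740 + R)/(k + 6005) = (26740 + 0)/(25038 + 6005) = 26740/31043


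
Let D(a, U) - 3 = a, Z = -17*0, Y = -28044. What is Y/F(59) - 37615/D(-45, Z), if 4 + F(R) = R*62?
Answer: 1081487/1218 ≈ 887.92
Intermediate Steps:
F(R) = -4 + 62*R (F(R) = -4 + R*62 = -4 + 62*R)
Z = 0
D(a, U) = 3 + a
Y/F(59) - 37615/D(-45, Z) = -28044/(-4 + 62*59) - 37615/(3 - 45) = -28044/(-4 + 3658) - 37615/(-42) = -28044/3654 - 37615*(-1/42) = -28044*1/3654 + 37615/42 = -1558/203 + 37615/42 = 1081487/1218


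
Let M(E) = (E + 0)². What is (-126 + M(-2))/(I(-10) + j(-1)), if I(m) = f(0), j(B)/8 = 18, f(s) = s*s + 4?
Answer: -61/74 ≈ -0.82432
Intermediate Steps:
f(s) = 4 + s² (f(s) = s² + 4 = 4 + s²)
j(B) = 144 (j(B) = 8*18 = 144)
I(m) = 4 (I(m) = 4 + 0² = 4 + 0 = 4)
M(E) = E²
(-126 + M(-2))/(I(-10) + j(-1)) = (-126 + (-2)²)/(4 + 144) = (-126 + 4)/148 = -122*1/148 = -61/74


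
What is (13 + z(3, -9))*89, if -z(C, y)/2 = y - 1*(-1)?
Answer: 2581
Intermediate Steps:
z(C, y) = -2 - 2*y (z(C, y) = -2*(y - 1*(-1)) = -2*(y + 1) = -2*(1 + y) = -2 - 2*y)
(13 + z(3, -9))*89 = (13 + (-2 - 2*(-9)))*89 = (13 + (-2 + 18))*89 = (13 + 16)*89 = 29*89 = 2581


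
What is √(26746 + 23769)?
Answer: √50515 ≈ 224.76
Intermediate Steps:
√(26746 + 23769) = √50515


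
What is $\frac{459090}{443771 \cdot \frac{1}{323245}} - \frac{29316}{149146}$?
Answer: $\frac{11066518344364332}{33093334783} \approx 3.344 \cdot 10^{5}$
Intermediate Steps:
$\frac{459090}{443771 \cdot \frac{1}{323245}} - \frac{29316}{149146} = \frac{459090}{443771 \cdot \frac{1}{323245}} - \frac{14658}{74573} = \frac{459090}{\frac{443771}{323245}} - \frac{14658}{74573} = 459090 \cdot \frac{323245}{443771} - \frac{14658}{74573} = \frac{148398547050}{443771} - \frac{14658}{74573} = \frac{11066518344364332}{33093334783}$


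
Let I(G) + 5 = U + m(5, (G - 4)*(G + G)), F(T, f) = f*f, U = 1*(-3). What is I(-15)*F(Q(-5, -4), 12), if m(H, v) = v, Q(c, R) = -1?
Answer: 80928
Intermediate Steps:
U = -3
F(T, f) = f²
I(G) = -8 + 2*G*(-4 + G) (I(G) = -5 + (-3 + (G - 4)*(G + G)) = -5 + (-3 + (-4 + G)*(2*G)) = -5 + (-3 + 2*G*(-4 + G)) = -8 + 2*G*(-4 + G))
I(-15)*F(Q(-5, -4), 12) = (-8 + 2*(-15)*(-4 - 15))*12² = (-8 + 2*(-15)*(-19))*144 = (-8 + 570)*144 = 562*144 = 80928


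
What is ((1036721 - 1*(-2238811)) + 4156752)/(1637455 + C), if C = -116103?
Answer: 1858071/380338 ≈ 4.8853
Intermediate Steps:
((1036721 - 1*(-2238811)) + 4156752)/(1637455 + C) = ((1036721 - 1*(-2238811)) + 4156752)/(1637455 - 116103) = ((1036721 + 2238811) + 4156752)/1521352 = (3275532 + 4156752)*(1/1521352) = 7432284*(1/1521352) = 1858071/380338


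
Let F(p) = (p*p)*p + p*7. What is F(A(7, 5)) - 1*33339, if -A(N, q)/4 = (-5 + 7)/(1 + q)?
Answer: -900469/27 ≈ -33351.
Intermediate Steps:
A(N, q) = -8/(1 + q) (A(N, q) = -4*(-5 + 7)/(1 + q) = -8/(1 + q))
F(p) = p**3 + 7*p (F(p) = p**2*p + 7*p = p**3 + 7*p)
F(A(7, 5)) - 1*33339 = (-8/(1 + 5))*(7 + (-8/(1 + 5))**2) - 1*33339 = (-8/6)*(7 + (-8/6)**2) - 33339 = (-8*1/6)*(7 + (-8*1/6)**2) - 33339 = -4*(7 + (-4/3)**2)/3 - 33339 = -4*(7 + 16/9)/3 - 33339 = -4/3*79/9 - 33339 = -316/27 - 33339 = -900469/27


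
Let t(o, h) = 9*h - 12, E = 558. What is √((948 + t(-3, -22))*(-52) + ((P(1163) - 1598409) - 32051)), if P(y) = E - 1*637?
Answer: 3*I*√185435 ≈ 1291.9*I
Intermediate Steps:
t(o, h) = -12 + 9*h
P(y) = -79 (P(y) = 558 - 1*637 = 558 - 637 = -79)
√((948 + t(-3, -22))*(-52) + ((P(1163) - 1598409) - 32051)) = √((948 + (-12 + 9*(-22)))*(-52) + ((-79 - 1598409) - 32051)) = √((948 + (-12 - 198))*(-52) + (-1598488 - 32051)) = √((948 - 210)*(-52) - 1630539) = √(738*(-52) - 1630539) = √(-38376 - 1630539) = √(-1668915) = 3*I*√185435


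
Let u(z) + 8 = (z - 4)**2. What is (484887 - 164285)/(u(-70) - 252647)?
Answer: -320602/247179 ≈ -1.2970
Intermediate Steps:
u(z) = -8 + (-4 + z)**2 (u(z) = -8 + (z - 4)**2 = -8 + (-4 + z)**2)
(484887 - 164285)/(u(-70) - 252647) = (484887 - 164285)/((-8 + (-4 - 70)**2) - 252647) = 320602/((-8 + (-74)**2) - 252647) = 320602/((-8 + 5476) - 252647) = 320602/(5468 - 252647) = 320602/(-247179) = 320602*(-1/247179) = -320602/247179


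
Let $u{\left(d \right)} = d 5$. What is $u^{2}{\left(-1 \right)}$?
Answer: $25$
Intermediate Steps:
$u{\left(d \right)} = 5 d$
$u^{2}{\left(-1 \right)} = \left(5 \left(-1\right)\right)^{2} = \left(-5\right)^{2} = 25$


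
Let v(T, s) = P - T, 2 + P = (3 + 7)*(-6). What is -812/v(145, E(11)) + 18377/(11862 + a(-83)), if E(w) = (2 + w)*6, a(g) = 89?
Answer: 794603/145521 ≈ 5.4604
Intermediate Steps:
P = -62 (P = -2 + (3 + 7)*(-6) = -2 + 10*(-6) = -2 - 60 = -62)
E(w) = 12 + 6*w
v(T, s) = -62 - T
-812/v(145, E(11)) + 18377/(11862 + a(-83)) = -812/(-62 - 1*145) + 18377/(11862 + 89) = -812/(-62 - 145) + 18377/11951 = -812/(-207) + 18377*(1/11951) = -812*(-1/207) + 1081/703 = 812/207 + 1081/703 = 794603/145521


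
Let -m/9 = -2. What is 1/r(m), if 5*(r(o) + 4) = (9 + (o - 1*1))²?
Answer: 5/656 ≈ 0.0076220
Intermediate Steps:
m = 18 (m = -9*(-2) = 18)
r(o) = -4 + (8 + o)²/5 (r(o) = -4 + (9 + (o - 1*1))²/5 = -4 + (9 + (o - 1))²/5 = -4 + (9 + (-1 + o))²/5 = -4 + (8 + o)²/5)
1/r(m) = 1/(-4 + (8 + 18)²/5) = 1/(-4 + (⅕)*26²) = 1/(-4 + (⅕)*676) = 1/(-4 + 676/5) = 1/(656/5) = 5/656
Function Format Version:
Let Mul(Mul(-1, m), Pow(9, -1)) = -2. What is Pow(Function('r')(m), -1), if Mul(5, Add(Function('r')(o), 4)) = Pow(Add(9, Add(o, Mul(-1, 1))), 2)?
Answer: Rational(5, 656) ≈ 0.0076220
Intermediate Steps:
m = 18 (m = Mul(-9, -2) = 18)
Function('r')(o) = Add(-4, Mul(Rational(1, 5), Pow(Add(8, o), 2))) (Function('r')(o) = Add(-4, Mul(Rational(1, 5), Pow(Add(9, Add(o, Mul(-1, 1))), 2))) = Add(-4, Mul(Rational(1, 5), Pow(Add(9, Add(o, -1)), 2))) = Add(-4, Mul(Rational(1, 5), Pow(Add(9, Add(-1, o)), 2))) = Add(-4, Mul(Rational(1, 5), Pow(Add(8, o), 2))))
Pow(Function('r')(m), -1) = Pow(Add(-4, Mul(Rational(1, 5), Pow(Add(8, 18), 2))), -1) = Pow(Add(-4, Mul(Rational(1, 5), Pow(26, 2))), -1) = Pow(Add(-4, Mul(Rational(1, 5), 676)), -1) = Pow(Add(-4, Rational(676, 5)), -1) = Pow(Rational(656, 5), -1) = Rational(5, 656)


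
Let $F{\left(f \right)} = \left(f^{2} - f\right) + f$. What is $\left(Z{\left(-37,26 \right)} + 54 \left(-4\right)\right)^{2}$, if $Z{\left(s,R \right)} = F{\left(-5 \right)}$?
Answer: $36481$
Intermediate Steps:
$F{\left(f \right)} = f^{2}$
$Z{\left(s,R \right)} = 25$ ($Z{\left(s,R \right)} = \left(-5\right)^{2} = 25$)
$\left(Z{\left(-37,26 \right)} + 54 \left(-4\right)\right)^{2} = \left(25 + 54 \left(-4\right)\right)^{2} = \left(25 - 216\right)^{2} = \left(-191\right)^{2} = 36481$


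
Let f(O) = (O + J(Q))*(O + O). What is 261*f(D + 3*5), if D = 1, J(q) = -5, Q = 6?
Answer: 91872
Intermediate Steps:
f(O) = 2*O*(-5 + O) (f(O) = (O - 5)*(O + O) = (-5 + O)*(2*O) = 2*O*(-5 + O))
261*f(D + 3*5) = 261*(2*(1 + 3*5)*(-5 + (1 + 3*5))) = 261*(2*(1 + 15)*(-5 + (1 + 15))) = 261*(2*16*(-5 + 16)) = 261*(2*16*11) = 261*352 = 91872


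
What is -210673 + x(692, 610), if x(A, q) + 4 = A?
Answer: -209985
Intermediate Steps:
x(A, q) = -4 + A
-210673 + x(692, 610) = -210673 + (-4 + 692) = -210673 + 688 = -209985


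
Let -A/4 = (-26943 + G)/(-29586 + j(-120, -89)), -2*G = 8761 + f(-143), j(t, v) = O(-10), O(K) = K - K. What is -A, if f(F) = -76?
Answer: 20857/4931 ≈ 4.2298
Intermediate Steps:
O(K) = 0
j(t, v) = 0
G = -8685/2 (G = -(8761 - 76)/2 = -½*8685 = -8685/2 ≈ -4342.5)
A = -20857/4931 (A = -4*(-26943 - 8685/2)/(-29586 + 0) = -(-125142)/(-29586) = -(-125142)*(-1)/29586 = -4*20857/19724 = -20857/4931 ≈ -4.2298)
-A = -1*(-20857/4931) = 20857/4931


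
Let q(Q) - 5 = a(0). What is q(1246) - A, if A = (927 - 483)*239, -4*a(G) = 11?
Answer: -424455/4 ≈ -1.0611e+5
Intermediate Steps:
a(G) = -11/4 (a(G) = -¼*11 = -11/4)
q(Q) = 9/4 (q(Q) = 5 - 11/4 = 9/4)
A = 106116 (A = 444*239 = 106116)
q(1246) - A = 9/4 - 1*106116 = 9/4 - 106116 = -424455/4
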